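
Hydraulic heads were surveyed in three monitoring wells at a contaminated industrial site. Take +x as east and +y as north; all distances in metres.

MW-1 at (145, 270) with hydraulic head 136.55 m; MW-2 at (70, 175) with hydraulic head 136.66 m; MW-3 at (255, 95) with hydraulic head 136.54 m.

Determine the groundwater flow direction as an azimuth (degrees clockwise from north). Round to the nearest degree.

061°

Differences from MW-1: to MW-2 (Δx, Δy, Δh) = (-75, -95, +0.11); to MW-3 = (110, -175, -0.01).
Solve a·Δx + b·Δy = Δh: det = (-75)·(-175) − 110·(-95) = 23575.
∂h/∂x = [(+0.11)·(-175) − (-0.01)·(-95)] / 23575 = -0.0008568
∂h/∂y = [(-75)·(-0.01) − 110·(+0.11)] / 23575 = -0.0004814
Flow direction (−∇h) has components (+0.0008568 E, +0.0004814 N).
Azimuth = atan2(E, N) = atan2(+0.0008568, +0.0004814) = 60.7° ≈ 061°.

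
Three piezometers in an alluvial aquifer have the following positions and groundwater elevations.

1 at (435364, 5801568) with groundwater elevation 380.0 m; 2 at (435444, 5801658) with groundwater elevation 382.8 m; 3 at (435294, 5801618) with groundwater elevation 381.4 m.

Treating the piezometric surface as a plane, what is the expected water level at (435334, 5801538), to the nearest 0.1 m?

Three-point gradient (reference 1): Δ to 2 = (80, 90, +2.8), Δ to 3 = (-70, 50, +1.4).
∂h/∂x = +0.001359, ∂h/∂y = +0.02990 (det = 10300).
h(435334, 5801538) = 380.0 + (+0.001359)·(-30) + (+0.02990)·(-30) = 380.0 -0.041 -0.897 = 379.062 m.

379.1 m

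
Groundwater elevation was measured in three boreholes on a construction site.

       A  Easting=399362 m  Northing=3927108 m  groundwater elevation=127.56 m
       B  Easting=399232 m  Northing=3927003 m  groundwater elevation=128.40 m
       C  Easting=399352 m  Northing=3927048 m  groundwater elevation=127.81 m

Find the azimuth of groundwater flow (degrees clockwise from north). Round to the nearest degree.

With h = a·x + b·y + c and A as origin, the differences give:
  (-130)·a + (-105)·b = +0.84
  (-10)·a + (-60)·b = +0.25
Eliminate b (×(-60) and ×(-105), subtract): 6750·a = -24.150 → a = ∂h/∂x = -0.003578
Back-substitute: b = ∂h/∂y = -0.003570.
Flow direction (−∇h) has components (+0.003578 E, +0.003570 N).
Azimuth = atan2(E, N) = atan2(+0.003578, +0.003570) = 45.1° ≈ 045°.

045°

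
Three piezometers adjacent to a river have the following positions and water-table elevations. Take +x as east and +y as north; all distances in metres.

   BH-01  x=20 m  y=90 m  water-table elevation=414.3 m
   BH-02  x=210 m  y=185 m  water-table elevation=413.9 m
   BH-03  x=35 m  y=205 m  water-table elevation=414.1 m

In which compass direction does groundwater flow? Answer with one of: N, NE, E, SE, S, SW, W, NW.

Differences from BH-01: to BH-02 (Δx, Δy, Δh) = (190, 95, -0.4); to BH-03 = (15, 115, -0.2).
Determinant of the coordinate differences = 190·115 − 15·95 = 20425.
∂h/∂x = [(-0.4)·115 − (-0.2)·95] / 20425 = -0.001322
∂h/∂y = [190·(-0.2) − 15·(-0.4)] / 20425 = -0.001567
Flow = −∇h = (+0.001322 east, +0.001567 north), which points northeast.

NE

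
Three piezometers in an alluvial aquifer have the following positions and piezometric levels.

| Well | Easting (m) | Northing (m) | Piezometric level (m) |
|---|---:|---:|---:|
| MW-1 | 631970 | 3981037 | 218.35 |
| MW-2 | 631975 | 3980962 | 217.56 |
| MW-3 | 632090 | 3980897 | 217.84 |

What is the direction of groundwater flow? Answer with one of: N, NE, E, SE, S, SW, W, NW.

SW

Three-point gradient (reference MW-1): Δ to MW-2 = (5, -75, -0.79), Δ to MW-3 = (120, -140, -0.51).
∂h/∂x = +0.008717, ∂h/∂y = +0.01111 (det = 8300).
Flow = −∇h = (-0.008717 east, -0.01111 north), which points southwest.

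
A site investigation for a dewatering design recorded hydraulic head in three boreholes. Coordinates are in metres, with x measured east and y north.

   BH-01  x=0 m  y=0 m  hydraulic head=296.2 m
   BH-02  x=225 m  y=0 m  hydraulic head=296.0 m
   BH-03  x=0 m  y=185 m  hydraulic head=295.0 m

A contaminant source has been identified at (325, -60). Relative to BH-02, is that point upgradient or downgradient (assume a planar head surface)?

upgradient

∂h/∂x = (296.0 − 296.2) / (225 − 0) = -0.0008889
∂h/∂y = (295.0 − 296.2) / (185 − 0) = -0.006486
Head at (325, -60) = 296.2 + (-0.0008889)·(325) + (-0.006486)·(-60) = 296.30 m.
That is higher than the 296.0 m at BH-02, so the point is upgradient.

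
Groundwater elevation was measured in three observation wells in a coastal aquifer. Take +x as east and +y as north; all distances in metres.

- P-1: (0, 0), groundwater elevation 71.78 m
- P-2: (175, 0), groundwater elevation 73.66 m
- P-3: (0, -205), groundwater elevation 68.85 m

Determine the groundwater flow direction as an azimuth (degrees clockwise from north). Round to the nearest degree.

217°

∂h/∂x = (73.66 − 71.78) / (175 − 0) = +0.01074
∂h/∂y = (68.85 − 71.78) / (-205 − 0) = +0.01429
Flow direction (−∇h) has components (-0.01074 E, -0.01429 N).
Azimuth = atan2(E, N) = atan2(-0.01074, -0.01429) = 216.9° ≈ 217°.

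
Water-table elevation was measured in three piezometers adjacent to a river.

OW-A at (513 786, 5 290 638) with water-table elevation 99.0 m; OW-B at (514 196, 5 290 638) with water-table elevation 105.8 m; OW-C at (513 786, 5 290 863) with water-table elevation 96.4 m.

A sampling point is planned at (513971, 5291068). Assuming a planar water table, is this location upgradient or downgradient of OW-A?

downgradient

∂h/∂x = (105.8 − 99.0) / (514196 − 513786) = +0.01659
∂h/∂y = (96.4 − 99.0) / (5290863 − 5290638) = -0.01156
Head at (513971, 5291068) = 99.0 + (+0.01659)·(185) + (-0.01156)·(430) = 97.10 m.
That is lower than the 99.0 m at OW-A, so the point is downgradient.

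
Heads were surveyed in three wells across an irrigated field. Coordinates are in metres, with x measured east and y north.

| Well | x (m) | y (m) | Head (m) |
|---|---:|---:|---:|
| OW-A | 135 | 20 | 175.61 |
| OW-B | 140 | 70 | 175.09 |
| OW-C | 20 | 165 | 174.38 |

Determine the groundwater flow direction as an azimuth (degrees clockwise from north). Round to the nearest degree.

012°

With h = a·x + b·y + c and OW-A as origin, the differences give:
  5·a + 50·b = -0.52
  (-115)·a + 145·b = -1.23
Eliminate b (×145 and ×50, subtract): 6475·a = -13.900 → a = ∂h/∂x = -0.002147
Back-substitute: b = ∂h/∂y = -0.01019.
Flow direction (−∇h) has components (+0.002147 E, +0.01019 N).
Azimuth = atan2(E, N) = atan2(+0.002147, +0.01019) = 11.9° ≈ 012°.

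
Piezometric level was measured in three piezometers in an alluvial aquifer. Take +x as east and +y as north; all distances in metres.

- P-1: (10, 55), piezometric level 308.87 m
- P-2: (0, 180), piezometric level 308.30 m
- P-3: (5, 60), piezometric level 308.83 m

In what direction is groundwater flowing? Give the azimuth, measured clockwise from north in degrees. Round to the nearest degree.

Three-point gradient (reference P-1): Δ to P-2 = (-10, 125, -0.57), Δ to P-3 = (-5, 5, -0.04).
∂h/∂x = +0.003739, ∂h/∂y = -0.004261 (det = 575).
Flow direction (−∇h) has components (-0.003739 E, +0.004261 N).
Azimuth = atan2(E, N) = atan2(-0.003739, +0.004261) = 318.7° ≈ 319°.

319°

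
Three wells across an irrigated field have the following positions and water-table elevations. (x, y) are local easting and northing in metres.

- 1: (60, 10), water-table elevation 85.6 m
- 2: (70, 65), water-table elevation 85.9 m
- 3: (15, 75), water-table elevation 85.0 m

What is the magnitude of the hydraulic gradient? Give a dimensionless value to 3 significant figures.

Taking 1 as reference: 2−1 = (10, 55, +0.3); 3−1 = (-45, 65, -0.6).
Determinant of the coordinate differences = 10·65 − (-45)·55 = 3125.
∂h/∂x = [(+0.3)·65 − (-0.6)·55] / 3125 = +0.01680
∂h/∂y = [10·(-0.6) − (-45)·(+0.3)] / 3125 = +0.002400
|∇h| = √(0.01680² + 0.002400²) = 0.01697

0.0170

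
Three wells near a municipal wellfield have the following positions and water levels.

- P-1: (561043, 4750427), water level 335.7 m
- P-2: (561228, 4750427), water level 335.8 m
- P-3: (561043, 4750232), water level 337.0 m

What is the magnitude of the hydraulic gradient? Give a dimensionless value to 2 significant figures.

0.0067

∂h/∂x = (335.8 − 335.7) / (561228 − 561043) = +0.0005405
∂h/∂y = (337.0 − 335.7) / (4750232 − 4750427) = -0.006667
|∇h| = √(0.0005405² + -0.006667²) = 0.006689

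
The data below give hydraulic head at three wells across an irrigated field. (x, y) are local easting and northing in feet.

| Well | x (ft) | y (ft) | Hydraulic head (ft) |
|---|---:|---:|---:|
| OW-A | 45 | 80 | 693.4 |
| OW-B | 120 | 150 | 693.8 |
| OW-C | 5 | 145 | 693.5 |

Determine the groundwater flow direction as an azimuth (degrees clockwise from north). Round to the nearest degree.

219°

With h = a·x + b·y + c and OW-A as origin, the differences give:
  75·a + 70·b = +0.4
  (-40)·a + 65·b = +0.1
Eliminate b (×65 and ×70, subtract): 7675·a = 19.00 → a = ∂h/∂x = +0.002476
Back-substitute: b = ∂h/∂y = +0.003062.
Flow direction (−∇h) has components (-0.002476 E, -0.003062 N).
Azimuth = atan2(E, N) = atan2(-0.002476, -0.003062) = 219.0° ≈ 219°.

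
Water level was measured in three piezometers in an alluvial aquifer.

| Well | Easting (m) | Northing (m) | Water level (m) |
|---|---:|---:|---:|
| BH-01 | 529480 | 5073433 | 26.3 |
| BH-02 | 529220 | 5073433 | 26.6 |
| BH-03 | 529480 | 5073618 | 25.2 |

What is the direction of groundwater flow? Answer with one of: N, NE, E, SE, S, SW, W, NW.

∂h/∂x = (26.6 − 26.3) / (529220 − 529480) = -0.001154
∂h/∂y = (25.2 − 26.3) / (5073618 − 5073433) = -0.005946
Flow = −∇h = (+0.001154 east, +0.005946 north), which points north.

N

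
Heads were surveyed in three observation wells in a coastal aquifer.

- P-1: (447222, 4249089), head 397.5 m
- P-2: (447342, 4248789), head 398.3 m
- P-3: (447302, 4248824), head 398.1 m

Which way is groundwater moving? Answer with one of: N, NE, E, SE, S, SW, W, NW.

W

With h = a·x + b·y + c and P-1 as origin, the differences give:
  120·a + (-300)·b = +0.8
  80·a + (-265)·b = +0.6
Eliminate b (×(-265) and ×(-300), subtract): -7800·a = -32.00 → a = ∂h/∂x = +0.004103
Back-substitute: b = ∂h/∂y = -0.001026.
Flow = −∇h = (-0.004103 east, +0.001026 north), which points west.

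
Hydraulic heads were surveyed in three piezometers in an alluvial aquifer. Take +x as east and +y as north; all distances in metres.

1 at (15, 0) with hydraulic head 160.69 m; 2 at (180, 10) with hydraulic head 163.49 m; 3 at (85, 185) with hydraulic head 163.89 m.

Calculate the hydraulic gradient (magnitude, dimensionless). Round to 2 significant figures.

0.020

Taking 1 as reference: 2−1 = (165, 10, +2.80); 3−1 = (70, 185, +3.20).
Determinant of the coordinate differences = 165·185 − 70·10 = 29825.
∂h/∂x = [(+2.80)·185 − (+3.20)·10] / 29825 = +0.01630
∂h/∂y = [165·(+3.20) − 70·(+2.80)] / 29825 = +0.01113
|∇h| = √(0.01630² + 0.01113²) = 0.01974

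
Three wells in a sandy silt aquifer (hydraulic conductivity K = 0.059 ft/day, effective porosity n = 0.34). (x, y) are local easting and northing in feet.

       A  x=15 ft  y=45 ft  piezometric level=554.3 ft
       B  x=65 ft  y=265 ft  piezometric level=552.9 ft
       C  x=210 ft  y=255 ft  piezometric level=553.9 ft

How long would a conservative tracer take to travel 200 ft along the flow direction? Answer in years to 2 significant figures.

Taking A as reference: B−A = (50, 220, -1.4); C−A = (195, 210, -0.4).
Determinant of the coordinate differences = 50·210 − 195·220 = -32400.
∂h/∂x = [(-1.4)·210 − (-0.4)·220] / -32400 = +0.006358
∂h/∂y = [50·(-0.4) − 195·(-1.4)] / -32400 = -0.007809
|∇h| = √(0.006358² + -0.007809²) = 0.01007
Seepage velocity v = K·i/n = 0.059 × 0.01007 / 0.34 = 0.001747 ft/day.
t = 200 / 0.001747 = 1.145e+05 days = 313 years.

310 years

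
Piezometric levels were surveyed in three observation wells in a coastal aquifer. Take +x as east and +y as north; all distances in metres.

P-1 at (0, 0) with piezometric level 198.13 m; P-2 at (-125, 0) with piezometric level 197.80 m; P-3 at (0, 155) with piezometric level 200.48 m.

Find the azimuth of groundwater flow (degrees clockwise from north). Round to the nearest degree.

∂h/∂x = (197.80 − 198.13) / (-125 − 0) = +0.002640
∂h/∂y = (200.48 − 198.13) / (155 − 0) = +0.01516
Flow direction (−∇h) has components (-0.002640 E, -0.01516 N).
Azimuth = atan2(E, N) = atan2(-0.002640, -0.01516) = 189.9° ≈ 190°.

190°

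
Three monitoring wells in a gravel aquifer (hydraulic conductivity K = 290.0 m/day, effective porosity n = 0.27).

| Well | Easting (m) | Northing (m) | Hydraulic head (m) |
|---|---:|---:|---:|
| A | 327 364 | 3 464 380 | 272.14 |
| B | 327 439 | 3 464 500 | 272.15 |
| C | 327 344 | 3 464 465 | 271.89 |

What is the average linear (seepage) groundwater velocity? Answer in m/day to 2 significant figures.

Taking A as reference: B−A = (75, 120, +0.01); C−A = (-20, 85, -0.25).
Determinant of the coordinate differences = 75·85 − (-20)·120 = 8775.
∂h/∂x = [(+0.01)·85 − (-0.25)·120] / 8775 = +0.003516
∂h/∂y = [75·(-0.25) − (-20)·(+0.01)] / 8775 = -0.002114
|∇h| = √(0.003516² + -0.002114²) = 0.004103
Seepage velocity v = K·i/n = 290.0 × 0.004103 / 0.27 = 4.407 m/day.

4.4 m/day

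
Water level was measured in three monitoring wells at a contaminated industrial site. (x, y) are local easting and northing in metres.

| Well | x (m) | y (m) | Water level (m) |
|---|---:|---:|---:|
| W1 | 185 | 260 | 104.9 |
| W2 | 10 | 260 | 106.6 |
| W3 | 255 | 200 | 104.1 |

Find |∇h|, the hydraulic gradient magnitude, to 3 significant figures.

With h = a·x + b·y + c and W1 as origin, the differences give:
  (-175)·a + 0·b = +1.7
  70·a + (-60)·b = -0.8
Eliminate b (×(-60) and ×0, subtract): 10500·a = -102.00 → a = ∂h/∂x = -0.009714
Back-substitute: b = ∂h/∂y = +0.002000.
|∇h| = √(-0.009714² + 0.002000²) = 0.009918

0.00992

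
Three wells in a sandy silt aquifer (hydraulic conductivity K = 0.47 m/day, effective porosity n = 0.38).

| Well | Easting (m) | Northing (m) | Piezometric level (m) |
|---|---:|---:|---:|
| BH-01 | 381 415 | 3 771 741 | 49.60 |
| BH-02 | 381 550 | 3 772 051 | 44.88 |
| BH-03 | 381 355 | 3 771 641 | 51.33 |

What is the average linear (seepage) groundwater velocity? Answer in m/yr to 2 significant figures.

Differences from BH-01: to BH-02 (Δx, Δy, Δh) = (135, 310, -4.72); to BH-03 = (-60, -100, +1.73).
Solve a·Δx + b·Δy = Δh: det = 135·(-100) − (-60)·310 = 5100.
∂h/∂x = [(-4.72)·(-100) − (+1.73)·310] / 5100 = -0.01261
∂h/∂y = [135·(+1.73) − (-60)·(-4.72)] / 5100 = -0.009735
|∇h| = √(-0.01261² + -0.009735²) = 0.01593
Seepage velocity v = K·i/n = 0.47 × 0.01593 / 0.38 = 0.0197 m/day = 7.195 m/yr.

7.2 m/yr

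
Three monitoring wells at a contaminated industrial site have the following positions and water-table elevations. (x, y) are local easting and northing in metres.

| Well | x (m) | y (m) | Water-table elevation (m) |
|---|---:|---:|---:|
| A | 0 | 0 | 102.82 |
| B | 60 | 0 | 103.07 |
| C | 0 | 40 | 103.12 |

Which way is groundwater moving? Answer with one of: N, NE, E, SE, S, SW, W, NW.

SW

∂h/∂x = (103.07 − 102.82) / (60 − 0) = +0.004167
∂h/∂y = (103.12 − 102.82) / (40 − 0) = +0.007500
Flow = −∇h = (-0.004167 east, -0.007500 north), which points southwest.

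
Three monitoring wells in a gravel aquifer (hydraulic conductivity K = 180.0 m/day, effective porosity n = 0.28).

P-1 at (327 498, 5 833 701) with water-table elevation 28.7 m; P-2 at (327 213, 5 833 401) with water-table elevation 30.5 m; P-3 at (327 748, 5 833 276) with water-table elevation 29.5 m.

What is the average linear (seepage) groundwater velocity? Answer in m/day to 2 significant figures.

2.8 m/day

Differences from P-1: to P-2 (Δx, Δy, Δh) = (-285, -300, +1.8); to P-3 = (250, -425, +0.8).
Solve a·Δx + b·Δy = Δh: det = (-285)·(-425) − 250·(-300) = 196125.
∂h/∂x = [(+1.8)·(-425) − (+0.8)·(-300)] / 196125 = -0.002677
∂h/∂y = [(-285)·(+0.8) − 250·(+1.8)] / 196125 = -0.003457
|∇h| = √(-0.002677² + -0.003457²) = 0.004372
Seepage velocity v = K·i/n = 180.0 × 0.004372 / 0.28 = 2.811 m/day.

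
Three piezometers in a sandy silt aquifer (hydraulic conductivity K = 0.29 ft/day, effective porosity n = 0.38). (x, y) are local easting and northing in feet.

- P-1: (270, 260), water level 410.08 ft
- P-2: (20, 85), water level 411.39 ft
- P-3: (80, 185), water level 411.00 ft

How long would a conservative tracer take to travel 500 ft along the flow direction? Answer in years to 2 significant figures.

With h = a·x + b·y + c and P-1 as origin, the differences give:
  (-250)·a + (-175)·b = +1.31
  (-190)·a + (-75)·b = +0.92
Eliminate b (×(-75) and ×(-175), subtract): -14500·a = 62.750 → a = ∂h/∂x = -0.004328
Back-substitute: b = ∂h/∂y = -0.001303.
|∇h| = √(-0.004328² + -0.001303²) = 0.00452
Seepage velocity v = K·i/n = 0.29 × 0.00452 / 0.38 = 0.003449 ft/day.
t = 500 / 0.003449 = 1.45e+05 days = 397 years.

400 years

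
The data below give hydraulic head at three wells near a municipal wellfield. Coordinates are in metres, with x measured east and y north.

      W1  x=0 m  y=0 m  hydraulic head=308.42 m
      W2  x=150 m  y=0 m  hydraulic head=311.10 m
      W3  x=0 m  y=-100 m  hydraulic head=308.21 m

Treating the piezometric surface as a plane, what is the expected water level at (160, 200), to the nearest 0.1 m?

∂h/∂x = (311.10 − 308.42) / (150 − 0) = +0.01787
∂h/∂y = (308.21 − 308.42) / (-100 − 0) = +0.002100
h(160, 200) = 308.42 + (+0.01787)·(160) + (+0.002100)·(200) = 308.42 +2.859 +0.420 = 311.699 m.

311.7 m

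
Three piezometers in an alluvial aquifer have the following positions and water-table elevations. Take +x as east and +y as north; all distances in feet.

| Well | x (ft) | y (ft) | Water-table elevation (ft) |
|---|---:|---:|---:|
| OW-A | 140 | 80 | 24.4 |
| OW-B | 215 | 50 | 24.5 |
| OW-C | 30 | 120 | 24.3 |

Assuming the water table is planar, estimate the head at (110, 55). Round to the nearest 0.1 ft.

Differences from OW-A: to OW-B (Δx, Δy, Δh) = (75, -30, +0.1); to OW-C = (-110, 40, -0.1).
Solve a·Δx + b·Δy = Δh: det = 75·40 − (-110)·(-30) = -300.
∂h/∂x = [(+0.1)·40 − (-0.1)·(-30)] / -300 = -0.003333
∂h/∂y = [75·(-0.1) − (-110)·(+0.1)] / -300 = -0.01167
h(110, 55) = 24.4 + (-0.003333)·(-30) + (-0.01167)·(-25) = 24.4 +0.100 +0.292 = 24.792 ft.

24.8 ft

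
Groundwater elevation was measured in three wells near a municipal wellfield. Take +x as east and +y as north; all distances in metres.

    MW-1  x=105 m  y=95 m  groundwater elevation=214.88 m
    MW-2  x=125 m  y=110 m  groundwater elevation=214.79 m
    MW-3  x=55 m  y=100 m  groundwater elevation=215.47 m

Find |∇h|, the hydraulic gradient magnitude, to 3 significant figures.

Taking MW-1 as reference: MW-2−MW-1 = (20, 15, -0.09); MW-3−MW-1 = (-50, 5, +0.59).
Solve a·Δx + b·Δy = Δh: det = 20·5 − (-50)·15 = 850.
∂h/∂x = [(-0.09)·5 − (+0.59)·15] / 850 = -0.01094
∂h/∂y = [20·(+0.59) − (-50)·(-0.09)] / 850 = +0.008588
|∇h| = √(-0.01094² + 0.008588²) = 0.01391

0.0139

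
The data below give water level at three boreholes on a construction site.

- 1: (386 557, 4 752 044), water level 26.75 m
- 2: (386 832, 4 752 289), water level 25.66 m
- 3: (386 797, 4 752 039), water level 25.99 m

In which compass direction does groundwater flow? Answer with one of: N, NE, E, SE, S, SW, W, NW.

Differences from 1: to 2 (Δx, Δy, Δh) = (275, 245, -1.09); to 3 = (240, -5, -0.76).
Solve a·Δx + b·Δy = Δh: det = 275·(-5) − 240·245 = -60175.
∂h/∂x = [(-1.09)·(-5) − (-0.76)·245] / -60175 = -0.003185
∂h/∂y = [275·(-0.76) − 240·(-1.09)] / -60175 = -0.0008741
Flow = −∇h = (+0.003185 east, +0.0008741 north), which points east.

E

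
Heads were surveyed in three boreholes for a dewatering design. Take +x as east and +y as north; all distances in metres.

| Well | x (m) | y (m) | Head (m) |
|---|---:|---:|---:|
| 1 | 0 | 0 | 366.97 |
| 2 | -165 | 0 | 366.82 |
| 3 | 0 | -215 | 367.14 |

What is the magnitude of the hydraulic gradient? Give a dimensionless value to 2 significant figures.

0.0012

∂h/∂x = (366.82 − 366.97) / (-165 − 0) = +0.0009091
∂h/∂y = (367.14 − 366.97) / (-215 − 0) = -0.0007907
|∇h| = √(0.0009091² + -0.0007907²) = 0.001205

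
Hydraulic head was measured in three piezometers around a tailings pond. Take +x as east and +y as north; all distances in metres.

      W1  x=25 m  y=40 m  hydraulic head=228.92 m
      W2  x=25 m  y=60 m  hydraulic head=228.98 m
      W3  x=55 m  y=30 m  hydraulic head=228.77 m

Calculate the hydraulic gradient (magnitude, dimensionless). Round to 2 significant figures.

With h = a·x + b·y + c and W1 as origin, the differences give:
  0·a + 20·b = +0.06
  30·a + (-10)·b = -0.15
Eliminate b (×(-10) and ×20, subtract): -600·a = 2.400 → a = ∂h/∂x = -0.004000
Back-substitute: b = ∂h/∂y = +0.003000.
|∇h| = √(-0.004000² + 0.003000²) = 0.005

0.0050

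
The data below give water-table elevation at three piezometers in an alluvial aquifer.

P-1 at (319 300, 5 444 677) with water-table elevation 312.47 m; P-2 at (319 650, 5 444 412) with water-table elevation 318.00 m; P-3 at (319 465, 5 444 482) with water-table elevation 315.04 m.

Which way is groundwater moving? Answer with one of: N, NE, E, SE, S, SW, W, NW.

Differences from P-1: to P-2 (Δx, Δy, Δh) = (350, -265, +5.53); to P-3 = (165, -195, +2.57).
Solve a·Δx + b·Δy = Δh: det = 350·(-195) − 165·(-265) = -24525.
∂h/∂x = [(+5.53)·(-195) − (+2.57)·(-265)] / -24525 = +0.01620
∂h/∂y = [350·(+2.57) − 165·(+5.53)] / -24525 = +0.0005280
Flow = −∇h = (-0.01620 east, -0.0005280 north), which points west.

W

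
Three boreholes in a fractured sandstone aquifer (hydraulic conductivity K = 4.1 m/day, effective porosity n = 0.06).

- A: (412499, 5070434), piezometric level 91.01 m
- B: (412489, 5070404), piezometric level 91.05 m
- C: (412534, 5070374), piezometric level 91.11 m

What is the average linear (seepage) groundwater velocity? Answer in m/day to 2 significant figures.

With h = a·x + b·y + c and A as origin, the differences give:
  (-10)·a + (-30)·b = +0.04
  35·a + (-60)·b = +0.10
Eliminate b (×(-60) and ×(-30), subtract): 1650·a = 0.600 → a = ∂h/∂x = +0.0003636
Back-substitute: b = ∂h/∂y = -0.001455.
|∇h| = √(0.0003636² + -0.001455²) = 0.0015
Seepage velocity v = K·i/n = 4.1 × 0.0015 / 0.06 = 0.1025 m/day.

0.10 m/day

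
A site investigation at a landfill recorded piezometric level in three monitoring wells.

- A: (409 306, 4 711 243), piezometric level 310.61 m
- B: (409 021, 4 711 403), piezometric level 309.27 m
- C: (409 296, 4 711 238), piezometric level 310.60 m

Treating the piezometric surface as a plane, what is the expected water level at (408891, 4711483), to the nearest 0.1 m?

308.6 m

Three-point gradient (reference A): Δ to B = (-285, 160, -1.34), Δ to C = (-10, -5, -0.01).
∂h/∂x = +0.002744, ∂h/∂y = -0.003488 (det = 3025).
h(408891, 4711483) = 310.61 + (+0.002744)·(-415) + (-0.003488)·(240) = 310.61 -1.139 -0.837 = 308.634 m.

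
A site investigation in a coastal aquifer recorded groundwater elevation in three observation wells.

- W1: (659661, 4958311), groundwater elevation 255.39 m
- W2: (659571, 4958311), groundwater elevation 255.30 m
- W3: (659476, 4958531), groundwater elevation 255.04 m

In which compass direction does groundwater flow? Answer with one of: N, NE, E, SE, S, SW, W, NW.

Three-point gradient (reference W1): Δ to W2 = (-90, 0, -0.09), Δ to W3 = (-185, 220, -0.35).
∂h/∂x = +0.0010000, ∂h/∂y = -0.0007500 (det = -19800).
Flow = −∇h = (-0.0010000 east, +0.0007500 north), which points northwest.

NW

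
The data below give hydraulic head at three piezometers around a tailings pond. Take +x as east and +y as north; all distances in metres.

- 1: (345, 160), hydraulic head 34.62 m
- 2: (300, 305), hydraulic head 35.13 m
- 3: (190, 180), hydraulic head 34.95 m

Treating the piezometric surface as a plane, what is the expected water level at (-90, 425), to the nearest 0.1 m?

36.2 m

Three-point gradient (reference 1): Δ to 2 = (-45, 145, +0.51), Δ to 3 = (-155, 20, +0.33).
∂h/∂x = -0.001745, ∂h/∂y = +0.002976 (det = 21575).
h(-90, 425) = 34.62 + (-0.001745)·(-435) + (+0.002976)·(265) = 34.62 +0.759 +0.789 = 36.168 m.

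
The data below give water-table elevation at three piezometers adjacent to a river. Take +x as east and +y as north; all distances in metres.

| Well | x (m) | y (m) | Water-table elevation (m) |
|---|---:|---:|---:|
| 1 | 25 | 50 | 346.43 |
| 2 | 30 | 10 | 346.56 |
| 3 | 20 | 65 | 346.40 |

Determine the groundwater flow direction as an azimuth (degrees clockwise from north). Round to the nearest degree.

With h = a·x + b·y + c and 1 as origin, the differences give:
  5·a + (-40)·b = +0.13
  (-5)·a + 15·b = -0.03
Eliminate b (×15 and ×(-40), subtract): -125·a = 0.750 → a = ∂h/∂x = -0.006000
Back-substitute: b = ∂h/∂y = -0.004000.
Flow direction (−∇h) has components (+0.006000 E, +0.004000 N).
Azimuth = atan2(E, N) = atan2(+0.006000, +0.004000) = 56.3° ≈ 056°.

056°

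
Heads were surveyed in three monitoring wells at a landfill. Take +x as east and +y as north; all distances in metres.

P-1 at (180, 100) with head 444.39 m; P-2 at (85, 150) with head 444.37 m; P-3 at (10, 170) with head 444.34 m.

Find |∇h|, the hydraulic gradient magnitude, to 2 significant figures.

With h = a·x + b·y + c and P-1 as origin, the differences give:
  (-95)·a + 50·b = -0.02
  (-170)·a + 70·b = -0.05
Eliminate b (×70 and ×50, subtract): 1850·a = 1.100 → a = ∂h/∂x = +0.0005946
Back-substitute: b = ∂h/∂y = +0.0007297.
|∇h| = √(0.0005946² + 0.0007297²) = 0.0009413

0.00094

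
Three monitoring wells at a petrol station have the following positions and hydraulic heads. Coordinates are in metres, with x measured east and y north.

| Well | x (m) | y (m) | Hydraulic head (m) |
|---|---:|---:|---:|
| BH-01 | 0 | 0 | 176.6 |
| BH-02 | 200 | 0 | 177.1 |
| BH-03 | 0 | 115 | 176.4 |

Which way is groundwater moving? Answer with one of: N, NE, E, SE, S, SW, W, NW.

NW

∂h/∂x = (177.1 − 176.6) / (200 − 0) = +0.002500
∂h/∂y = (176.4 − 176.6) / (115 − 0) = -0.001739
Flow = −∇h = (-0.002500 east, +0.001739 north), which points northwest.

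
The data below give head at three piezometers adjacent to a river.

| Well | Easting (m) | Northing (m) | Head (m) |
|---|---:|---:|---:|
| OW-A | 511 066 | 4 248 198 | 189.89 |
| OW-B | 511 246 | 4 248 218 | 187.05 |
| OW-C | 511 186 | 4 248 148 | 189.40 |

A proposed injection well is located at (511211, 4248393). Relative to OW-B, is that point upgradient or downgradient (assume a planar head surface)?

Taking OW-A as reference: OW-B−OW-A = (180, 20, -2.84); OW-C−OW-A = (120, -50, -0.49).
Solve a·Δx + b·Δy = Δh: det = 180·(-50) − 120·20 = -11400.
∂h/∂x = [(-2.84)·(-50) − (-0.49)·20] / -11400 = -0.01332
∂h/∂y = [180·(-0.49) − 120·(-2.84)] / -11400 = -0.02216
Head at (511211, 4248393) = 189.89 + (-0.01332)·(145) + (-0.02216)·(195) = 183.64 m.
That is lower than the 187.05 m at OW-B, so the point is downgradient.

downgradient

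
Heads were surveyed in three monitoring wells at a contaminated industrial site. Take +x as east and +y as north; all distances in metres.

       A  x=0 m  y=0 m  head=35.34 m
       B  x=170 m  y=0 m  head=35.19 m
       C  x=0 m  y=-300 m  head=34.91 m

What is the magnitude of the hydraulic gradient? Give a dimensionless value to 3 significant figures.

∂h/∂x = (35.19 − 35.34) / (170 − 0) = -0.0008824
∂h/∂y = (34.91 − 35.34) / (-300 − 0) = +0.001433
|∇h| = √(-0.0008824² + 0.001433²) = 0.001683

0.00168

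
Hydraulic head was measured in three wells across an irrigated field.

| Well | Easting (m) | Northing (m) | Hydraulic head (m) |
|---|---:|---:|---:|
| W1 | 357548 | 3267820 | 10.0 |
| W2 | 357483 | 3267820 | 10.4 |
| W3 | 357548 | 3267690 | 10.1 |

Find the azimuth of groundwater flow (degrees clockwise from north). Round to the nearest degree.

∂h/∂x = (10.4 − 10.0) / (357483 − 357548) = -0.006154
∂h/∂y = (10.1 − 10.0) / (3267690 − 3267820) = -0.0007692
Flow direction (−∇h) has components (+0.006154 E, +0.0007692 N).
Azimuth = atan2(E, N) = atan2(+0.006154, +0.0007692) = 82.9° ≈ 083°.

083°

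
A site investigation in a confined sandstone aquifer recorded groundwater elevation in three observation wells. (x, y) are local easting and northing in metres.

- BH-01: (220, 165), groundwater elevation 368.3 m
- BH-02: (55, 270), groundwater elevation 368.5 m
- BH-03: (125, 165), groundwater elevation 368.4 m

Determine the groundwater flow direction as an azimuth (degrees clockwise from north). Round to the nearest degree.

103°

Taking BH-01 as reference: BH-02−BH-01 = (-165, 105, +0.2); BH-03−BH-01 = (-95, 0, +0.1).
Solve a·Δx + b·Δy = Δh: det = (-165)·0 − (-95)·105 = 9975.
∂h/∂x = [(+0.2)·0 − (+0.1)·105] / 9975 = -0.001053
∂h/∂y = [(-165)·(+0.1) − (-95)·(+0.2)] / 9975 = +0.0002506
Flow direction (−∇h) has components (+0.001053 E, -0.0002506 N).
Azimuth = atan2(E, N) = atan2(+0.001053, -0.0002506) = 103.4° ≈ 103°.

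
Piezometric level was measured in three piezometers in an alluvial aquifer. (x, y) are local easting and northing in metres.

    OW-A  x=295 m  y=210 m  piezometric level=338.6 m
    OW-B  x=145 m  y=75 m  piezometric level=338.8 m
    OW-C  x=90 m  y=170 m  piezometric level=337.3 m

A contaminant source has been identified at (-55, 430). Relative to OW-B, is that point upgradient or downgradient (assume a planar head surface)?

downgradient

With h = a·x + b·y + c and OW-A as origin, the differences give:
  (-150)·a + (-135)·b = +0.2
  (-205)·a + (-40)·b = -1.3
Eliminate b (×(-40) and ×(-135), subtract): -21675·a = -183.50 → a = ∂h/∂x = +0.008466
Back-substitute: b = ∂h/∂y = -0.01089.
Head at (-55, 430) = 338.6 + (+0.008466)·(-350) + (-0.01089)·(220) = 333.24 m.
That is lower than the 338.8 m at OW-B, so the point is downgradient.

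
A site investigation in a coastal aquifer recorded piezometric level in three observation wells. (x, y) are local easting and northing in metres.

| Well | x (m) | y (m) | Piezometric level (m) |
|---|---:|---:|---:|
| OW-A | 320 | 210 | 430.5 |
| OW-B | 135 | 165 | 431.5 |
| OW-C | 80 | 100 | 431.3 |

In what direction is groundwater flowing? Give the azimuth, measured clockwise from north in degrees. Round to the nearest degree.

Taking OW-A as reference: OW-B−OW-A = (-185, -45, +1.0); OW-C−OW-A = (-240, -110, +0.8).
Determinant of the coordinate differences = (-185)·(-110) − (-240)·(-45) = 9550.
∂h/∂x = [(+1.0)·(-110) − (+0.8)·(-45)] / 9550 = -0.007749
∂h/∂y = [(-185)·(+0.8) − (-240)·(+1.0)] / 9550 = +0.009634
Flow direction (−∇h) has components (+0.007749 E, -0.009634 N).
Azimuth = atan2(E, N) = atan2(+0.007749, -0.009634) = 141.2° ≈ 141°.

141°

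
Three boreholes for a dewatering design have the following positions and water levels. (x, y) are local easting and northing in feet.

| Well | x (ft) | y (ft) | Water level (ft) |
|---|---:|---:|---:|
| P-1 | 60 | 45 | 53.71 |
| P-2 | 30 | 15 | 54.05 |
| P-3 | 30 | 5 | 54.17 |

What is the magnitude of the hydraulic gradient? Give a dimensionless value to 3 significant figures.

Differences from P-1: to P-2 (Δx, Δy, Δh) = (-30, -30, +0.34); to P-3 = (-30, -40, +0.46).
Determinant of the coordinate differences = (-30)·(-40) − (-30)·(-30) = 300.
∂h/∂x = [(+0.34)·(-40) − (+0.46)·(-30)] / 300 = +0.0006667
∂h/∂y = [(-30)·(+0.46) − (-30)·(+0.34)] / 300 = -0.01200
|∇h| = √(0.0006667² + -0.01200²) = 0.01202

0.0120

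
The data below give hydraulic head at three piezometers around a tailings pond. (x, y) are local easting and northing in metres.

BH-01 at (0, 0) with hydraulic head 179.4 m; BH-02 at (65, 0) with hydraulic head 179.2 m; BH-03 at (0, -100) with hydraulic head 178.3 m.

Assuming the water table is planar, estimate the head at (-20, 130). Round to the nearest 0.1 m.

180.9 m

∂h/∂x = (179.2 − 179.4) / (65 − 0) = -0.003077
∂h/∂y = (178.3 − 179.4) / (-100 − 0) = +0.01100
h(-20, 130) = 179.4 + (-0.003077)·(-20) + (+0.01100)·(130) = 179.4 +0.062 +1.430 = 180.892 m.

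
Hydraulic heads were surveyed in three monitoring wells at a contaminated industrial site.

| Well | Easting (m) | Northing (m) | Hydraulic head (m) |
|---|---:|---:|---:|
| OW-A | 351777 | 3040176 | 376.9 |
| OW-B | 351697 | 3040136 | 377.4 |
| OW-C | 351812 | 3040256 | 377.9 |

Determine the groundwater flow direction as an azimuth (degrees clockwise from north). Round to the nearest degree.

141°

Differences from OW-A: to OW-B (Δx, Δy, Δh) = (-80, -40, +0.5); to OW-C = (35, 80, +1.0).
Determinant of the coordinate differences = (-80)·80 − 35·(-40) = -5000.
∂h/∂x = [(+0.5)·80 − (+1.0)·(-40)] / -5000 = -0.01600
∂h/∂y = [(-80)·(+1.0) − 35·(+0.5)] / -5000 = +0.01950
Flow direction (−∇h) has components (+0.01600 E, -0.01950 N).
Azimuth = atan2(E, N) = atan2(+0.01600, -0.01950) = 140.6° ≈ 141°.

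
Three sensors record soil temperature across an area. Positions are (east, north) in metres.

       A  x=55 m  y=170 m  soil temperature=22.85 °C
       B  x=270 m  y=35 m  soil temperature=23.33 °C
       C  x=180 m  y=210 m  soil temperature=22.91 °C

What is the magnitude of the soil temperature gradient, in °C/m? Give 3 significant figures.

0.00214 °C/m

With T = a·x + b·y + c and A as origin, the differences give:
  215·a + (-135)·b = +0.48
  125·a + 40·b = +0.06
Eliminate b (×40 and ×(-135), subtract): 25475·a = 27.300 → a = ∂T/∂x = +0.001072
Back-substitute: b = ∂T/∂y = -0.001849.
|∇f| = √(0.001072² + -0.001849²) = 0.002137 °C/m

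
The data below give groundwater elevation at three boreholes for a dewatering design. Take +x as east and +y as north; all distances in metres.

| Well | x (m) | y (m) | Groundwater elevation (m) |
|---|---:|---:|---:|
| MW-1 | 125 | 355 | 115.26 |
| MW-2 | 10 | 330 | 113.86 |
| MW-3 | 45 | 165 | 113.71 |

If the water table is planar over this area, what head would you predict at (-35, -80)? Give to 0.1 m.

112.0 m

With h = a·x + b·y + c and MW-1 as origin, the differences give:
  (-115)·a + (-25)·b = -1.40
  (-80)·a + (-190)·b = -1.55
Eliminate b (×(-190) and ×(-25), subtract): 19850·a = 227.250 → a = ∂h/∂x = +0.01145
Back-substitute: b = ∂h/∂y = +0.003338.
h(-35, -80) = 115.26 + (+0.01145)·(-160) + (+0.003338)·(-435) = 115.26 -1.832 -1.452 = 111.976 m.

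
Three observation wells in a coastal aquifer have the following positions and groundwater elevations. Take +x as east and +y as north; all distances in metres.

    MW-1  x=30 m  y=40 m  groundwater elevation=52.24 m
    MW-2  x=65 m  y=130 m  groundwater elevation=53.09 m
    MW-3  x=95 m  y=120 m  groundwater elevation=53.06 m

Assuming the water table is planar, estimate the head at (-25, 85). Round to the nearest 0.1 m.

Differences from MW-1: to MW-2 (Δx, Δy, Δh) = (35, 90, +0.85); to MW-3 = (65, 80, +0.82).
Solve a·Δx + b·Δy = Δh: det = 35·80 − 65·90 = -3050.
∂h/∂x = [(+0.85)·80 − (+0.82)·90] / -3050 = +0.001902
∂h/∂y = [35·(+0.82) − 65·(+0.85)] / -3050 = +0.008705
h(-25, 85) = 52.24 + (+0.001902)·(-55) + (+0.008705)·(45) = 52.24 -0.105 +0.392 = 52.527 m.

52.5 m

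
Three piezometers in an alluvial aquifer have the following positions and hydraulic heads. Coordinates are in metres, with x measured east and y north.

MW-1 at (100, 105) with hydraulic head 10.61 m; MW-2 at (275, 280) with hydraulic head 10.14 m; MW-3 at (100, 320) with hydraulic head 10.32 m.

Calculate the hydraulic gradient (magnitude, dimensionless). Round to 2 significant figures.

0.0019

Differences from MW-1: to MW-2 (Δx, Δy, Δh) = (175, 175, -0.47); to MW-3 = (0, 215, -0.29).
Determinant of the coordinate differences = 175·215 − 0·175 = 37625.
∂h/∂x = [(-0.47)·215 − (-0.29)·175] / 37625 = -0.001337
∂h/∂y = [175·(-0.29) − 0·(-0.47)] / 37625 = -0.001349
|∇h| = √(-0.001337² + -0.001349²) = 0.001899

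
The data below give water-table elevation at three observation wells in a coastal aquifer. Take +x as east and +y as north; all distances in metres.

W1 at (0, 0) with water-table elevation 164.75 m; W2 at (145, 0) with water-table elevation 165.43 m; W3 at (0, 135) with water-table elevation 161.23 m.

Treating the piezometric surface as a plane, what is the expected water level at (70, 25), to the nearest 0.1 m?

∂h/∂x = (165.43 − 164.75) / (145 − 0) = +0.004690
∂h/∂y = (161.23 − 164.75) / (135 − 0) = -0.02607
h(70, 25) = 164.75 + (+0.004690)·(70) + (-0.02607)·(25) = 164.75 +0.328 -0.652 = 164.426 m.

164.4 m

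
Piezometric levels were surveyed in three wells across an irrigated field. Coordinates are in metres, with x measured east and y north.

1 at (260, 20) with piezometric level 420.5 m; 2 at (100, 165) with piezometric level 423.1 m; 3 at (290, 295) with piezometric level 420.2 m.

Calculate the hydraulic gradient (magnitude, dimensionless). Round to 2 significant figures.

0.016

Three-point gradient (reference 1): Δ to 2 = (-160, 145, +2.6), Δ to 3 = (30, 275, -0.3).
∂h/∂x = -0.01569, ∂h/∂y = +0.0006205 (det = -48350).
|∇h| = √(-0.01569² + 0.0006205²) = 0.0157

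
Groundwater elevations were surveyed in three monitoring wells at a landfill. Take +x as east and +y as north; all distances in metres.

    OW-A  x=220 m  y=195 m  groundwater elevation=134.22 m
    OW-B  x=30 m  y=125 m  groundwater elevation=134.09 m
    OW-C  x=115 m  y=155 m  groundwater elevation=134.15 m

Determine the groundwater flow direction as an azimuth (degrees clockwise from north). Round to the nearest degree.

319°

With h = a·x + b·y + c and OW-A as origin, the differences give:
  (-190)·a + (-70)·b = -0.13
  (-105)·a + (-40)·b = -0.07
Eliminate b (×(-40) and ×(-70), subtract): 250·a = 0.300 → a = ∂h/∂x = +0.001200
Back-substitute: b = ∂h/∂y = -0.001400.
Flow direction (−∇h) has components (-0.001200 E, +0.001400 N).
Azimuth = atan2(E, N) = atan2(-0.001200, +0.001400) = 319.4° ≈ 319°.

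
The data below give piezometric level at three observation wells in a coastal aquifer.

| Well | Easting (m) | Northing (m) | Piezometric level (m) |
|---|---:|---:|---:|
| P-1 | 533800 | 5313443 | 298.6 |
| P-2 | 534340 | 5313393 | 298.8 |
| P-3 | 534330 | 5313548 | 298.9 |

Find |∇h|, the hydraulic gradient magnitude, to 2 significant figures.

0.00080

With h = a·x + b·y + c and P-1 as origin, the differences give:
  540·a + (-50)·b = +0.2
  530·a + 105·b = +0.3
Eliminate b (×105 and ×(-50), subtract): 83200·a = 36.00 → a = ∂h/∂x = +0.0004327
Back-substitute: b = ∂h/∂y = +0.0006731.
|∇h| = √(0.0004327² + 0.0006731²) = 0.0008002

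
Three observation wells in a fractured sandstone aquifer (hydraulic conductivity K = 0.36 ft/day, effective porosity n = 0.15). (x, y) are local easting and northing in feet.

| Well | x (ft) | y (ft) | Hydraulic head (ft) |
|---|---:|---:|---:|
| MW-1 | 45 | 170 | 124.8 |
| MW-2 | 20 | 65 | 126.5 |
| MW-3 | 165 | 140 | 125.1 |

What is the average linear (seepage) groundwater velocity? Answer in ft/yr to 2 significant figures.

Differences from MW-1: to MW-2 (Δx, Δy, Δh) = (-25, -105, +1.7); to MW-3 = (120, -30, +0.3).
Solve a·Δx + b·Δy = Δh: det = (-25)·(-30) − 120·(-105) = 13350.
∂h/∂x = [(+1.7)·(-30) − (+0.3)·(-105)] / 13350 = -0.001461
∂h/∂y = [(-25)·(+0.3) − 120·(+1.7)] / 13350 = -0.01584
|∇h| = √(-0.001461² + -0.01584²) = 0.01591
Seepage velocity v = K·i/n = 0.36 × 0.01591 / 0.15 = 0.03818 ft/day = 13.95 ft/yr.

14 ft/yr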